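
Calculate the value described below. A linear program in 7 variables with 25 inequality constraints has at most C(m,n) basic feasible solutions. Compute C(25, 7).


Each vertex corresponds to some choice of n active constraints out of m, so the number of vertices is at most C(m, n) = m! / (n!(m-n)!).
m = 25, n = 7
Numerator: 25 * 24 * 23 * 22 * 21 * 20 * 19
Denominator: 7! = 5040
C(25, 7) = 480700


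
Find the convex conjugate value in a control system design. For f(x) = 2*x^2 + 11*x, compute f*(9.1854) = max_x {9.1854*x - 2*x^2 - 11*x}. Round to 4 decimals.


f*(y) = sup_x {y*x - a*x^2 - b*x} = sup_x {(y-b)*x - a*x^2}
FOC: (y - b) - 2a*x = 0 => x* = (y - b)/(2a)
x* = (9.1854 - 11)/(2*2) = -0.4537
f*(9.1854) = (y-b)^2/(4a) = (9.1854 - 11)^2/(4*2)
= 3.2928/8 = 0.4116


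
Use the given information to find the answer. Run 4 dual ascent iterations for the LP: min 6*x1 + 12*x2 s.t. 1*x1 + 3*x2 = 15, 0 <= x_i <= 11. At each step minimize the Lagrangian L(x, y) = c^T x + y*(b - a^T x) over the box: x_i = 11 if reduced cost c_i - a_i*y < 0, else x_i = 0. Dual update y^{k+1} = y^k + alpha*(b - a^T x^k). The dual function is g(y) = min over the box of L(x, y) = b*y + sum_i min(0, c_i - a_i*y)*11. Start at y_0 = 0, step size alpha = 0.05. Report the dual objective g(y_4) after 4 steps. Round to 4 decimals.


Dual ascent for LP: min 6*x1 + 12*x2, 1*x1 + 3*x2 = 15, 0 <= x_i <= 11
Step 1: y^k = 0.0, reduced costs: (6.0, 12.0)
  x^k = (0.0, 0.0), subgradient = b - a^T x = 15.0
  y^{k+1} = 0.0 + 0.05*15.0 = 0.75
Step 2: y^k = 0.75, reduced costs: (5.25, 9.75)
  x^k = (0.0, 0.0), subgradient = b - a^T x = 15.0
  y^{k+1} = 0.75 + 0.05*15.0 = 1.5
Step 3: y^k = 1.5, reduced costs: (4.5, 7.5)
  x^k = (0.0, 0.0), subgradient = b - a^T x = 15.0
  y^{k+1} = 1.5 + 0.05*15.0 = 2.25
Step 4: y^k = 2.25, reduced costs: (3.75, 5.25)
  x^k = (0.0, 0.0), subgradient = b - a^T x = 15.0
  y^{k+1} = 2.25 + 0.05*15.0 = 3.0
Dual objective at y_4 = 3.0: reduced costs (3.0, 3.0), box minimizer x = (0.0, 0.0)
g(y_4) = b*y + (c1 - a1*y)*x1 + (c2 - a2*y)*x2 = 15*3.0 + 3.0*0.0 + 3.0*0.0 = 45.0 + 0.0 + 0.0 = 45.0


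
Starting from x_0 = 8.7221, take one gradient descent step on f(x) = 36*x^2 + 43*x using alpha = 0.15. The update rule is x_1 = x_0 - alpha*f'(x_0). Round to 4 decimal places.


We compute the gradient at x_0 and apply the update.
f'(x) = 72*x + 43
f'(8.7221) = 72*8.7221 + 43 = 670.9912
x_1 = 8.7221 - 0.15*670.9912 = -91.9266


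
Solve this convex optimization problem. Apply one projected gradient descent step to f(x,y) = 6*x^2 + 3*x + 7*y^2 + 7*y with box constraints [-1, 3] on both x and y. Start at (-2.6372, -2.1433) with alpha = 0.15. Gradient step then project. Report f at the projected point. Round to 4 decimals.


Step 1: Compute gradient at (-2.6372, -2.1433).
grad_x = 2*6*-2.6372 + 3 = -28.6464
grad_y = 2*7*-2.1433 + 7 = -23.0062
Step 2: Gradient step.
x_raw = -2.6372 - 0.15*-28.6464 = 1.6598
y_raw = -2.1433 - 0.15*-23.0062 = 1.3076
Step 3: Project onto [-1, 3].
x_proj = clip(1.6598) = 1.6598
y_proj = clip(1.3076) = 1.3076
Step 4: Evaluate f.
f(1.6598, 1.3076) = 42.6308


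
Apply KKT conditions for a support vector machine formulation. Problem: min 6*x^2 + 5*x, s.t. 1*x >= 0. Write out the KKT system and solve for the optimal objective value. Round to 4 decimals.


Step 1: Try lambda = 0 (constraint inactive).
x_unc = -5/(2*6) = -0.4167
Check: 1*-0.4167 = -0.4167 < 0 -- violated!
Step 2: Constraint must be active: 1*x = 0
x* = 0/1 = 0.0
lambda = (2*6*0.0 + 5)/1 = 5.0
Step 3: Compute optimal value.
f(x*) = 6*0.0^2 + 5*0.0 = 0.0


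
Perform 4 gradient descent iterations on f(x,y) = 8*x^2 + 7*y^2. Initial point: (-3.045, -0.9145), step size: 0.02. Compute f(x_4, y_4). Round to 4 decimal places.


Gradient descent on f(x,y) = 8*x^2 + 7*y^2.
Starting point: (-3.045, -0.9145), alpha = 0.02
Step 1: grad_x = 2*8*-3.045 = -48.72, grad_y = 2*7*-0.9145 = -12.803
  x_1 = -3.045 - 0.02*-48.72 = -2.0706
  y_1 = -0.9145 - 0.02*-12.803 = -0.6584
Step 2: grad_x = 2*8*-2.0706 = -33.1296, grad_y = 2*7*-0.6584 = -9.2182
  x_2 = -2.0706 - 0.02*-33.1296 = -1.408
  y_2 = -0.6584 - 0.02*-9.2182 = -0.4741
Step 3: grad_x = 2*8*-1.408 = -22.5281, grad_y = 2*7*-0.4741 = -6.6371
  x_3 = -1.408 - 0.02*-22.5281 = -0.9574
  y_3 = -0.4741 - 0.02*-6.6371 = -0.3413
Step 4: grad_x = 2*8*-0.9574 = -15.3191, grad_y = 2*7*-0.3413 = -4.7787
  x_4 = -0.9574 - 0.02*-15.3191 = -0.6511
  y_4 = -0.3413 - 0.02*-4.7787 = -0.2458
f(-0.6511, -0.2458) = 8*(-0.6511)^2 + 7*(-0.2458)^2 = 3.8139


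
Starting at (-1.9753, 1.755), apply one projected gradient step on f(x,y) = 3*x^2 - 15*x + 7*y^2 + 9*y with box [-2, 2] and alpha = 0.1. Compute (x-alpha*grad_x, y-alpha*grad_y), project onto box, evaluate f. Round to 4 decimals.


Step 1: Compute gradient at (-1.9753, 1.755).
grad_x = 2*3*-1.9753 - 15 = -26.8518
grad_y = 2*7*1.755 + 9 = 33.57
Step 2: Gradient step.
x_raw = -1.9753 - 0.1*-26.8518 = 0.7099
y_raw = 1.755 - 0.1*33.57 = -1.602
Step 3: Project onto [-2, 2].
x_proj = clip(0.7099) = 0.7099
y_proj = clip(-1.602) = -1.602
Step 4: Evaluate f.
f(0.7099, -1.602) = -5.5896


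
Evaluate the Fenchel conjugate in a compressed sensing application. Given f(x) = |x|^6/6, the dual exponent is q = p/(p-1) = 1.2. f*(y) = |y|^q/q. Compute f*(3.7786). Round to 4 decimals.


The conjugate exponent q satisfies 1/p + 1/q = 1.
p = 6, so q = 6/(6 - 1) = 1.2
|y|^q = 3.7786^1.2 = 4.9294
f*(3.7786) = 4.9294 / 1.2 = 4.1079


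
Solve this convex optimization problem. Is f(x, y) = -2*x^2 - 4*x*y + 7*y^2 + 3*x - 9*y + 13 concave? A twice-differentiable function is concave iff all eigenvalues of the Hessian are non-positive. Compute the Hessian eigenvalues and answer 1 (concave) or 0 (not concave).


The Hessian of f(x,y) = -2*x^2 - 4*x*y + 7*y^2 + 3*x - 9*y + 13 is:
H = [[-4, -4], [-4, 14]]
Trace = -4 + 14 = 10
Determinant = -4*14 - (-4)^2 = -72
Discriminant = (10)^2 - 4*-72 = 388.0
Eigenvalues: lambda_1 = -4.8489, lambda_2 = 14.8489
The function is not concave.

0


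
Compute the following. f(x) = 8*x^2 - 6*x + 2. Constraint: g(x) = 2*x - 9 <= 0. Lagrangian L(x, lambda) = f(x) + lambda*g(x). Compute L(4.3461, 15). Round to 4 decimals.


Step 1: Evaluate f(x).
f(4.3461) = 8*4.3461^2 - 6*4.3461 + 2 = 127.0321
Step 2: Evaluate g(x).
g(4.3461) = 2*4.3461 - 9 = -0.3078
Step 3: Compute Lagrangian.
L = 127.0321 + 15*-0.3078 = 122.4151


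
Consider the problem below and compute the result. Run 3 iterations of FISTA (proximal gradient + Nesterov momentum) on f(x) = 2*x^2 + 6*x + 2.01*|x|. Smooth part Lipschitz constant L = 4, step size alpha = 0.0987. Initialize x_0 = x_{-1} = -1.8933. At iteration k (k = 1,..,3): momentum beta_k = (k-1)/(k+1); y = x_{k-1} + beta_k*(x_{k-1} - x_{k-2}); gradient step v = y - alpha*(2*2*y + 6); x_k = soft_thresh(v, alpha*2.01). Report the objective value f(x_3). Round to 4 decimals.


FISTA on f(x) = 2*x^2 + 6*x + 2.01*|x|
L = 4, alpha = 0.0987
Iteration 1: beta = 0.0, y = -1.8933 + 0.0*(-1.8933 + 1.8933) = -1.8933
  grad(y) = -1.5732, v = y - alpha*grad = -1.738
  prox(v) = soft_thresh(-1.738, 0.1984) = -1.5396
Iteration 2: beta = 0.3333, y = -1.5396 + 0.3333*(-1.5396 + 1.8933) = -1.4218
  grad(y) = 0.313, v = y - alpha*grad = -1.4526
  prox(v) = soft_thresh(-1.4526, 0.1984) = -1.2543
Iteration 3: beta = 0.5, y = -1.2543 + 0.5*(-1.2543 + 1.5396) = -1.1116
  grad(y) = 1.5537, v = y - alpha*grad = -1.2649
  prox(v) = soft_thresh(-1.2649, 0.1984) = -1.0665
f(x_3) = 2*(-1.0665)^2 + 6*(-1.0665) + 2.01*|-1.0665| = -1.9805


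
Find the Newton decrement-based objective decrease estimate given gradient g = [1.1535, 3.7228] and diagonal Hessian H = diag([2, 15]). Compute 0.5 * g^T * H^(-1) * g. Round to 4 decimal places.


Step 1: H is diagonal, so H^(-1) * g = [0.5768, 0.2482].
Step 2: g^T H^(-1) g = sum_i g_i^2 / H_ii
  = (1.1535)^2/2 + (3.7228)^2/15
  = 0.6653 + 0.9239 = 1.5892
Step 3: Objective decrease = 0.5 * g^T H^(-1) g = 0.7946


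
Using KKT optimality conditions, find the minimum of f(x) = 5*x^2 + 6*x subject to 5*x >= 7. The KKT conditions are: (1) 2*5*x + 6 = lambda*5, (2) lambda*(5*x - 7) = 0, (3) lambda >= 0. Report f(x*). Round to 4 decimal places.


Step 1: Try lambda = 0 (constraint inactive).
x_unc = -6/(2*5) = -0.6
Check: 5*-0.6 = -3.0 < 7 -- violated!
Step 2: Constraint must be active: 5*x = 7
x* = 7/5 = 1.4
lambda = (2*5*1.4 + 6)/5 = 4.0
Step 3: Compute optimal value.
f(x*) = 5*1.4^2 + 6*1.4 = 18.2


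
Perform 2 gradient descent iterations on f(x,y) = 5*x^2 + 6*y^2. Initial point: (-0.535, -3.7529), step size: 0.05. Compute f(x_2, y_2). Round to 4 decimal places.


Gradient descent on f(x,y) = 5*x^2 + 6*y^2.
Starting point: (-0.535, -3.7529), alpha = 0.05
Step 1: grad_x = 2*5*-0.535 = -5.35, grad_y = 2*6*-3.7529 = -45.0348
  x_1 = -0.535 - 0.05*-5.35 = -0.2675
  y_1 = -3.7529 - 0.05*-45.0348 = -1.5012
Step 2: grad_x = 2*5*-0.2675 = -2.675, grad_y = 2*6*-1.5012 = -18.0139
  x_2 = -0.2675 - 0.05*-2.675 = -0.1338
  y_2 = -1.5012 - 0.05*-18.0139 = -0.6005
f(-0.1338, -0.6005) = 5*(-0.1338)^2 + 6*(-0.6005)^2 = 2.2528


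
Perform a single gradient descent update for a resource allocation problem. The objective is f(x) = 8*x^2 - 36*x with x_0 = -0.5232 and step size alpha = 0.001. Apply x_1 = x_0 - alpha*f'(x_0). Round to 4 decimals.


We compute the gradient at x_0 and apply the update.
f'(x) = 16*x - 36
f'(-0.5232) = 16*-0.5232 - 36 = -44.3712
x_1 = -0.5232 - 0.001*-44.3712 = -0.4788


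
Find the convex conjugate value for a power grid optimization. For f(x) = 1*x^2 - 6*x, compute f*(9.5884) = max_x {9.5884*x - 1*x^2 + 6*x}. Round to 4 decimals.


f*(y) = sup_x {y*x - a*x^2 - b*x} = sup_x {(y-b)*x - a*x^2}
FOC: (y - b) - 2a*x = 0 => x* = (y - b)/(2a)
x* = (9.5884 + 6)/(2*1) = 7.7942
f*(9.5884) = (y-b)^2/(4a) = (9.5884 + 6)^2/(4*1)
= 242.9982/4 = 60.7496


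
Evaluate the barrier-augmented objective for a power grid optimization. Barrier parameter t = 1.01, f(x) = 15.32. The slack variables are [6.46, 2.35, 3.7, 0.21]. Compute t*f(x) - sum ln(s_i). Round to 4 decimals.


Step 1: Compute log-barrier.
ln values: [1.8656, 0.8544, 1.3083, -1.5606]
phi = -(1.8656 + 0.8544 + 1.3083 - 1.5606) = -2.4677
Step 2: Compute augmented objective.
t*f(x) = 1.01*15.32 = 15.4732
Total = 15.4732 - 2.4677 = 13.0055


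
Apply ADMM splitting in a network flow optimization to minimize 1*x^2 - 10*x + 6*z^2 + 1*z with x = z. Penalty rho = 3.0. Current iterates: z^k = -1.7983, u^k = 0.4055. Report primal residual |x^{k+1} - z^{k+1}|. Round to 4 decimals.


ADMM iteration with rho = 3.0, z^k = -1.7983, u^k = 0.4055
Step 1: x-update.
Minimize 1*x^2 - 10*x + (3.0/2)*(x + 1.7983 + 0.4055)^2
FOC: (2*1 + 3.0)*x = 10 + 3.0*(-1.7983 - 0.4055)
x^{k+1} = 0.6777
Step 2: z-update.
Minimize 6*z^2 + 1*z + (3.0/2)*(0.6777 - z + 0.4055)^2
FOC: (2*6 + 3.0)*z = -1 + 3.0*(0.6777 + 0.4055)
z^{k+1} = 0.15
Step 3: u-update.
u^{k+1} = 0.4055 + 0.6777 - 0.15 = 0.9332
Step 4: Primal residual = |0.6777 - 0.15| = 0.5277


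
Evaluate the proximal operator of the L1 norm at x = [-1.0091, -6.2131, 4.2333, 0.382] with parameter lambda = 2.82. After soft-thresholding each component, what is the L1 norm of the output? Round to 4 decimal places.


Soft-thresholding with lambda = 2.82:
prox(-1.0091) = sign(-1.0091)*max(|-1.0091| - 2.82, 0) = 0.0
prox(-6.2131) = sign(-6.2131)*max(|-6.2131| - 2.82, 0) = -3.3931
prox(4.2333) = sign(4.2333)*max(|4.2333| - 2.82, 0) = 1.4133
prox(0.382) = sign(0.382)*max(|0.382| - 2.82, 0) = 0.0
prox(x) = [0.0, -3.3931, 1.4133, 0.0]
||prox(x)||_1 = 0.0 + 3.3931 + 1.4133 + 0.0 = 4.8064


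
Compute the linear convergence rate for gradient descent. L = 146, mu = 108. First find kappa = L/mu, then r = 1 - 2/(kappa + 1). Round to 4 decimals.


Step 1: Compute the condition number.
kappa = L/mu = 146/108 = 1.3519
Step 2: Compute the convergence rate.
r = 1 - 2/(kappa + 1) = 1 - 2*mu/(L + mu) = (L - mu)/(L + mu) = 38/254 = 0.1496


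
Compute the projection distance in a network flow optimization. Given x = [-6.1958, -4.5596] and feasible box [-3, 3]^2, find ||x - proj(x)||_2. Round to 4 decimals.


Project each component onto [-3, 3].
clip(-6.1958) = -3.0, clip(-4.5596) = -3.0
Projection = [-3.0, -3.0]
Squared diffs: [10.2131, 2.4324]
Distance = sqrt(12.6455) = 3.556


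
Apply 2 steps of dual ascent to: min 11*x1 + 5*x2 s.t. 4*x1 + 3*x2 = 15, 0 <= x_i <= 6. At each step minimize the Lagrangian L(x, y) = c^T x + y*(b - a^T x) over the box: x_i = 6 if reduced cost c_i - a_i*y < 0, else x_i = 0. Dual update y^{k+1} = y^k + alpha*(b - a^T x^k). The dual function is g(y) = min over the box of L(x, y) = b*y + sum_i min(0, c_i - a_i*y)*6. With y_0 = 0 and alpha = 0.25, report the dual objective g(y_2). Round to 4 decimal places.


Dual ascent for LP: min 11*x1 + 5*x2, 4*x1 + 3*x2 = 15, 0 <= x_i <= 6
Step 1: y^k = 0.0, reduced costs: (11.0, 5.0)
  x^k = (0.0, 0.0), subgradient = b - a^T x = 15.0
  y^{k+1} = 0.0 + 0.25*15.0 = 3.75
Step 2: y^k = 3.75, reduced costs: (-4.0, -6.25)
  x^k = (6.0, 6.0), subgradient = b - a^T x = -27.0
  y^{k+1} = 3.75 + 0.25*-27.0 = -3.0
Dual objective at y_2 = -3.0: reduced costs (23.0, 14.0), box minimizer x = (0.0, 0.0)
g(y_2) = b*y + (c1 - a1*y)*x1 + (c2 - a2*y)*x2 = 15*(-3.0) + 23.0*0.0 + 14.0*0.0 = -45.0 + 0.0 + 0.0 = -45.0


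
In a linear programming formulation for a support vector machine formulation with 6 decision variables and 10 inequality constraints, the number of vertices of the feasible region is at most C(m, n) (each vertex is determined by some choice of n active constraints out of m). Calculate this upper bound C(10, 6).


Each vertex corresponds to some choice of n active constraints out of m, so the number of vertices is at most C(m, n) = m! / (n!(m-n)!).
m = 10, n = 6
Numerator: 10 * 9 * 8 * 7 * 6 * 5
Denominator: 6! = 720
C(10, 6) = 210


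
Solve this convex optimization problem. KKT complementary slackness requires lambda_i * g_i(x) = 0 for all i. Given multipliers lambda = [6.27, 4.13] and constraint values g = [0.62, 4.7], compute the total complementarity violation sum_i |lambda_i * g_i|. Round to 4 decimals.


KKT complementary slackness check:
lambda_1 * g_1 = 6.27 * 0.62 = 3.8874
lambda_2 * g_2 = 4.13 * 4.7 = 19.411
Total violation = 3.8874 + 19.411 = 23.2984


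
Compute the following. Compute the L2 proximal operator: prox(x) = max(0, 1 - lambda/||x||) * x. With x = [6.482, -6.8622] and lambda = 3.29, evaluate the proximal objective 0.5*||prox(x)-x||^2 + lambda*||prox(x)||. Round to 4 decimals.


Step 1: Compute ||x||.
||x|| = 9.4396
Step 2: Compute scaling factor.
scale = max(0, 1 - 3.29/9.4396) = 0.6515
Step 3: prox(x) = [4.2228, -4.4705]
||prox(x)|| = 6.1496
Step 4: Proximal objective.
0.5*||prox-x||^2 = 5.4121
lambda*||prox|| = 20.2322
Total = 25.6442


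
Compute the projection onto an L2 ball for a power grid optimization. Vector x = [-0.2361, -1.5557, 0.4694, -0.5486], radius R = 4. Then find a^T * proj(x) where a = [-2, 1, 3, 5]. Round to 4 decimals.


Step 1: Compute ||x|| (intermediates to 6 decimals).
||x|| = sqrt((-0.2361)^2 + (-1.5557)^2 + 0.4694^2 + (-0.5486)^2) = 1.731255
Step 2: Project.
Since ||x|| <= R, proj = x (no scaling needed).
proj(x) = [-0.2361, -1.5557, 0.4694, -0.5486]
Step 3: Dot product.
a^T * proj(x) = -2*(-0.2361) + 1*(-1.5557) + 3*0.4694 + 5*(-0.5486) = -2.4183


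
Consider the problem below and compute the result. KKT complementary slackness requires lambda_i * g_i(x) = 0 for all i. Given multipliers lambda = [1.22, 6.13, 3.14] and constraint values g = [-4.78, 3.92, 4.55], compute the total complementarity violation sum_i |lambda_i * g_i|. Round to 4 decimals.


KKT complementary slackness check:
lambda_1 * g_1 = 1.22 * -4.78 = -5.8316
lambda_2 * g_2 = 6.13 * 3.92 = 24.0296
lambda_3 * g_3 = 3.14 * 4.55 = 14.287
Total violation = 5.8316 + 24.0296 + 14.287 = 44.1482


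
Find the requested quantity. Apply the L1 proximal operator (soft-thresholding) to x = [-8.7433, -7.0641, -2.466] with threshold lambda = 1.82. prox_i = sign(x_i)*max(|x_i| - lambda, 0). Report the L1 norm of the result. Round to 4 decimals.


Soft-thresholding with lambda = 1.82:
prox(-8.7433) = sign(-8.7433)*max(|-8.7433| - 1.82, 0) = -6.9233
prox(-7.0641) = sign(-7.0641)*max(|-7.0641| - 1.82, 0) = -5.2441
prox(-2.466) = sign(-2.466)*max(|-2.466| - 1.82, 0) = -0.646
prox(x) = [-6.9233, -5.2441, -0.646]
||prox(x)||_1 = 6.9233 + 5.2441 + 0.646 = 12.8134


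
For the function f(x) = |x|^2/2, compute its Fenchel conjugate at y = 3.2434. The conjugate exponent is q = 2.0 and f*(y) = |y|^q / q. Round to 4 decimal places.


The conjugate exponent q satisfies 1/p + 1/q = 1.
p = 2, so q = 2/(2 - 1) = 2.0
|y|^q = 3.2434^2.0 = 10.5196
f*(3.2434) = 10.5196 / 2.0 = 5.2598


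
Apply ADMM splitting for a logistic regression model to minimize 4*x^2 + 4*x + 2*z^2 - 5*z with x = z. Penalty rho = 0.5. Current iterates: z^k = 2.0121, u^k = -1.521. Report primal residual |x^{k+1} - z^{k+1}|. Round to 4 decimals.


ADMM iteration with rho = 0.5, z^k = 2.0121, u^k = -1.521
Step 1: x-update.
Minimize 4*x^2 + 4*x + (0.5/2)*(x - 2.0121 - 1.521)^2
FOC: (2*4 + 0.5)*x = -4 + 0.5*(2.0121 + 1.521)
x^{k+1} = -0.2628
Step 2: z-update.
Minimize 2*z^2 - 5*z + (0.5/2)*(-0.2628 - z - 1.521)^2
FOC: (2*2 + 0.5)*z = 5 + 0.5*(-0.2628 - 1.521)
z^{k+1} = 0.9129
Step 3: u-update.
u^{k+1} = -1.521 - 0.2628 - 0.9129 = -2.6967
Step 4: Primal residual = |-0.2628 - 0.9129| = 1.1757


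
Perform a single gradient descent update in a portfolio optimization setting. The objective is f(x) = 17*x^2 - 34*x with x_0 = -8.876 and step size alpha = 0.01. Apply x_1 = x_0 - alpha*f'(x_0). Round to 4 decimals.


We compute the gradient at x_0 and apply the update.
f'(x) = 34*x - 34
f'(-8.876) = 34*-8.876 - 34 = -335.784
x_1 = -8.876 - 0.01*-335.784 = -5.5182


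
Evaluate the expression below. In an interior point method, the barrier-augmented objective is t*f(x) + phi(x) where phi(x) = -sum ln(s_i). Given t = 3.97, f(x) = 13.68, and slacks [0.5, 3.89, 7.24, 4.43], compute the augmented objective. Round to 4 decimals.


Step 1: Compute log-barrier.
ln values: [-0.6931, 1.3584, 1.9796, 1.4884]
phi = -(-0.6931 + 1.3584 + 1.9796 + 1.4884) = -4.1333
Step 2: Compute augmented objective.
t*f(x) = 3.97*13.68 = 54.3096
Total = 54.3096 - 4.1333 = 50.1763


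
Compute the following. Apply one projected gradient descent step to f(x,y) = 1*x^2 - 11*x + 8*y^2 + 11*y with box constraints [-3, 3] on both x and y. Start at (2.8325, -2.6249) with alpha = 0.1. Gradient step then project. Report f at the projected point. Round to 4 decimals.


Step 1: Compute gradient at (2.8325, -2.6249).
grad_x = 2*1*2.8325 - 11 = -5.335
grad_y = 2*8*-2.6249 + 11 = -30.9984
Step 2: Gradient step.
x_raw = 2.8325 - 0.1*-5.335 = 3.366
y_raw = -2.6249 - 0.1*-30.9984 = 0.4749
Step 3: Project onto [-3, 3].
x_proj = clip(3.366) = 3.0
y_proj = clip(0.4749) = 0.4749
Step 4: Evaluate f.
f(3.0, 0.4749) = -16.9711


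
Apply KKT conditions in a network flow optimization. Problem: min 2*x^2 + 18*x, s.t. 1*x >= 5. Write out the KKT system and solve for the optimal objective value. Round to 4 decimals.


Step 1: Try lambda = 0 (constraint inactive).
x_unc = -18/(2*2) = -4.5
Check: 1*-4.5 = -4.5 < 5 -- violated!
Step 2: Constraint must be active: 1*x = 5
x* = 5/1 = 5.0
lambda = (2*2*5.0 + 18)/1 = 38.0
Step 3: Compute optimal value.
f(x*) = 2*5.0^2 + 18*5.0 = 140.0


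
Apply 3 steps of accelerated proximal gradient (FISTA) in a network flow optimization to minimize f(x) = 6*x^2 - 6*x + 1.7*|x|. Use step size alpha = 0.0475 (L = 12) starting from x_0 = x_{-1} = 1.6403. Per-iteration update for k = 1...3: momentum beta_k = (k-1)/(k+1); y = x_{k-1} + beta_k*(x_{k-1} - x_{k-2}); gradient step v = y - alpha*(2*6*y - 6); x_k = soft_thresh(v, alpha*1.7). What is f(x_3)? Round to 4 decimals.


FISTA on f(x) = 6*x^2 - 6*x + 1.7*|x|
L = 12, alpha = 0.0475
Iteration 1: beta = 0.0, y = 1.6403 + 0.0*(1.6403 - 1.6403) = 1.6403
  grad(y) = 13.6836, v = y - alpha*grad = 0.9903
  prox(v) = soft_thresh(0.9903, 0.0808) = 0.9096
Iteration 2: beta = 0.3333, y = 0.9096 + 0.3333*(0.9096 - 1.6403) = 0.666
  grad(y) = 1.9921, v = y - alpha*grad = 0.5714
  prox(v) = soft_thresh(0.5714, 0.0808) = 0.4906
Iteration 3: beta = 0.5, y = 0.4906 + 0.5*(0.4906 - 0.9096) = 0.2812
  grad(y) = -2.6261, v = y - alpha*grad = 0.4059
  prox(v) = soft_thresh(0.4059, 0.0808) = 0.3251
f(x_3) = 6*0.3251^2 - 6*0.3251 + 1.7*|0.3251| = -0.7638


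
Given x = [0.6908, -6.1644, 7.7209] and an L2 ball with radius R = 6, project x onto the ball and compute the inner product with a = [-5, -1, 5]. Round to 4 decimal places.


Step 1: Compute ||x|| (intermediates to 6 decimals).
||x|| = sqrt(0.6908^2 + (-6.1644)^2 + 7.7209^2) = 9.904006
Step 2: Project.
Since ||x|| > R, scale = R/||x|| = 6/9.904006 = 0.605815, proj(x) = scale * x
proj(x) = [0.418497, -3.734486, 4.677437]
Step 3: Dot product.
a^T * proj(x) = -5*0.418497 - 1*(-3.734486) + 5*4.677437 = 25.0292


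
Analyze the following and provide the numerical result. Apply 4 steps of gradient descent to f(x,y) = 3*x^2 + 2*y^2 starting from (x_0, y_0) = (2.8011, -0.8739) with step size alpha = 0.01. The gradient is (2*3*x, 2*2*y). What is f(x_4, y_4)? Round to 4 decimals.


Gradient descent on f(x,y) = 3*x^2 + 2*y^2.
Starting point: (2.8011, -0.8739), alpha = 0.01
Step 1: grad_x = 2*3*2.8011 = 16.8066, grad_y = 2*2*-0.8739 = -3.4956
  x_1 = 2.8011 - 0.01*16.8066 = 2.633
  y_1 = -0.8739 - 0.01*-3.4956 = -0.8389
Step 2: grad_x = 2*3*2.633 = 15.7982, grad_y = 2*2*-0.8389 = -3.3558
  x_2 = 2.633 - 0.01*15.7982 = 2.4751
  y_2 = -0.8389 - 0.01*-3.3558 = -0.8054
Step 3: grad_x = 2*3*2.4751 = 14.8503, grad_y = 2*2*-0.8054 = -3.2215
  x_3 = 2.4751 - 0.01*14.8503 = 2.3265
  y_3 = -0.8054 - 0.01*-3.2215 = -0.7732
Step 4: grad_x = 2*3*2.3265 = 13.9593, grad_y = 2*2*-0.7732 = -3.0927
  x_4 = 2.3265 - 0.01*13.9593 = 2.187
  y_4 = -0.7732 - 0.01*-3.0927 = -0.7422
f(2.187, -0.7422) = 3*2.187^2 + 2*(-0.7422)^2 = 15.4502


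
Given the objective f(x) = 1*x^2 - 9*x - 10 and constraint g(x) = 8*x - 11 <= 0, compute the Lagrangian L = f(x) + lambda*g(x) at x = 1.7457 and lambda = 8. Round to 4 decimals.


Step 1: Evaluate f(x).
f(1.7457) = 1*1.7457^2 - 9*1.7457 - 10 = -22.6638
Step 2: Evaluate g(x).
g(1.7457) = 8*1.7457 - 11 = 2.9656
Step 3: Compute Lagrangian.
L = -22.6638 + 8*2.9656 = 1.061


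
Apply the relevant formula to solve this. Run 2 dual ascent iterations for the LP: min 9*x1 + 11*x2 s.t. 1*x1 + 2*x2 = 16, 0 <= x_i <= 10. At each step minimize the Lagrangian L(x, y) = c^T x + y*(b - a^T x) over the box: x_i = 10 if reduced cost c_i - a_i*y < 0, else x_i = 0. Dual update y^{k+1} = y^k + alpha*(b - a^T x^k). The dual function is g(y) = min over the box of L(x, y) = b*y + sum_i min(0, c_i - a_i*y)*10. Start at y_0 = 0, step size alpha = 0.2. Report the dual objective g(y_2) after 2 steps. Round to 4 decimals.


Dual ascent for LP: min 9*x1 + 11*x2, 1*x1 + 2*x2 = 16, 0 <= x_i <= 10
Step 1: y^k = 0.0, reduced costs: (9.0, 11.0)
  x^k = (0.0, 0.0), subgradient = b - a^T x = 16.0
  y^{k+1} = 0.0 + 0.2*16.0 = 3.2
Step 2: y^k = 3.2, reduced costs: (5.8, 4.6)
  x^k = (0.0, 0.0), subgradient = b - a^T x = 16.0
  y^{k+1} = 3.2 + 0.2*16.0 = 6.4
Dual objective at y_2 = 6.4: reduced costs (2.6, -1.8), box minimizer x = (0.0, 10.0)
g(y_2) = b*y + (c1 - a1*y)*x1 + (c2 - a2*y)*x2 = 16*6.4 + 2.6*0.0 + (-1.8)*10.0 = 102.4 + 0.0 - 18.0 = 84.4


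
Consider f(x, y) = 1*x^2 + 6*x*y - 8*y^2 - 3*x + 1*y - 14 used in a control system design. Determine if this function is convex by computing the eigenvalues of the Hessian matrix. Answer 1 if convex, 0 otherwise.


The Hessian of f(x,y) = 1*x^2 + 6*x*y - 8*y^2 - 3*x + 1*y - 14 is:
H = [[2, 6], [6, -16]]
Trace = 2 - 16 = -14
Determinant = 2*-16 - (6)^2 = -68
Discriminant = (-14)^2 - 4*-68 = 468.0
Eigenvalues: lambda_1 = -17.8167, lambda_2 = 3.8167
The function is not convex.

0


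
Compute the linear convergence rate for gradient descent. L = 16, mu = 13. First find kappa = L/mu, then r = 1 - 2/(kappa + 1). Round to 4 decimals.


Step 1: Compute the condition number.
kappa = L/mu = 16/13 = 1.2308
Step 2: Compute the convergence rate.
r = 1 - 2/(kappa + 1) = 1 - 2*mu/(L + mu) = (L - mu)/(L + mu) = 3/29 = 0.1034


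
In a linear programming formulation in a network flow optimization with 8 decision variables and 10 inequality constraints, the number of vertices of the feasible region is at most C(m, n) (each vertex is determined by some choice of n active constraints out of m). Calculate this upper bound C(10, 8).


Each vertex corresponds to some choice of n active constraints out of m, so the number of vertices is at most C(m, n) = m! / (n!(m-n)!).
m = 10, n = 8
Numerator: 10 * 9 * 8 * 7 * 6 * 5 * 4 * 3
Denominator: 8! = 40320
C(10, 8) = 45


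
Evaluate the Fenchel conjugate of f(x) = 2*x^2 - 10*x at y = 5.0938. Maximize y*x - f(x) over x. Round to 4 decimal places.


f*(y) = sup_x {y*x - a*x^2 - b*x} = sup_x {(y-b)*x - a*x^2}
FOC: (y - b) - 2a*x = 0 => x* = (y - b)/(2a)
x* = (5.0938 + 10)/(2*2) = 3.7735
f*(5.0938) = (y-b)^2/(4a) = (5.0938 + 10)^2/(4*2)
= 227.8228/8 = 28.4778


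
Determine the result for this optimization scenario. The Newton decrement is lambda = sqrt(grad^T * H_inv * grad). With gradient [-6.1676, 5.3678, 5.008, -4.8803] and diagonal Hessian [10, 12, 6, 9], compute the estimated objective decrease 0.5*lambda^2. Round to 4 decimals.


Step 1: H is diagonal, so H^(-1) * g = [-0.6168, 0.4473, 0.8347, -0.5423].
Step 2: g^T H^(-1) g = sum_i g_i^2 / H_ii
  = (-6.1676)^2/10 + (5.3678)^2/12 + (5.008)^2/6 + (-4.8803)^2/9
  = 3.8039 + 2.4011 + 4.18 + 2.6464 = 13.0314
Step 3: Objective decrease = 0.5 * g^T H^(-1) g = 6.5157


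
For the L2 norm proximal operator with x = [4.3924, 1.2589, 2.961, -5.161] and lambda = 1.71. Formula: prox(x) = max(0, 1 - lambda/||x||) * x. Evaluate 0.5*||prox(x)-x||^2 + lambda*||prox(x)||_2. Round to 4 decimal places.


Step 1: Compute ||x||.
||x|| = 7.5021
Step 2: Compute scaling factor.
scale = max(0, 1 - 1.71/7.5021) = 0.7721
Step 3: prox(x) = [3.3912, 0.972, 2.2861, -3.9846]
||prox(x)|| = 5.7921
Step 4: Proximal objective.
0.5*||prox-x||^2 = 1.4621
lambda*||prox|| = 9.9045
Total = 11.3665


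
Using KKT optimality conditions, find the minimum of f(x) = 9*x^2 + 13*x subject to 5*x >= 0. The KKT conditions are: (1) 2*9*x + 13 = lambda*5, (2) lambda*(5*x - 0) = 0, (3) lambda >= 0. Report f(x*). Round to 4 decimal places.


Step 1: Try lambda = 0 (constraint inactive).
x_unc = -13/(2*9) = -0.7222
Check: 5*-0.7222 = -3.611 < 0 -- violated!
Step 2: Constraint must be active: 5*x = 0
x* = 0/5 = 0.0
lambda = (2*9*0.0 + 13)/5 = 2.6
Step 3: Compute optimal value.
f(x*) = 9*0.0^2 + 13*0.0 = 0.0


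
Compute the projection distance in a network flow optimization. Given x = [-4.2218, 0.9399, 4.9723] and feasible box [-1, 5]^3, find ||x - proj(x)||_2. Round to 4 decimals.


Project each component onto [-1, 5].
clip(-4.2218) = -1.0, clip(0.9399) = 0.9399, clip(4.9723) = 4.9723
Projection = [-1.0, 0.9399, 4.9723]
Squared diffs: [10.38, 0.0, 0.0]
Distance = sqrt(10.38) = 3.2218


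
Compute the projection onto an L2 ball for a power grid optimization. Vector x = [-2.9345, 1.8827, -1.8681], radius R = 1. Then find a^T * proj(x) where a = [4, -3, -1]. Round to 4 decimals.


Step 1: Compute ||x|| (intermediates to 6 decimals).
||x|| = sqrt((-2.9345)^2 + 1.8827^2 + (-1.8681)^2) = 3.955458
Step 2: Project.
Since ||x|| > R, scale = R/||x|| = 1/3.955458 = 0.252815, proj(x) = scale * x
proj(x) = [-0.741886, 0.475975, -0.472284]
Step 3: Dot product.
a^T * proj(x) = 4*(-0.741886) - 3*0.475975 - 1*(-0.472284) = -3.9232


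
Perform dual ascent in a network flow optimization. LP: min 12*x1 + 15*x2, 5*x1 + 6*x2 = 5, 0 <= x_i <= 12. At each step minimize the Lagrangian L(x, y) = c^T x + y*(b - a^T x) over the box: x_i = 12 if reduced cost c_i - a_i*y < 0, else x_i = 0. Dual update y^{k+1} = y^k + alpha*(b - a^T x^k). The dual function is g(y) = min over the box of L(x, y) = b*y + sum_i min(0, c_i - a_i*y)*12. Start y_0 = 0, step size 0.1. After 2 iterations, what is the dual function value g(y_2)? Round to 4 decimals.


Dual ascent for LP: min 12*x1 + 15*x2, 5*x1 + 6*x2 = 5, 0 <= x_i <= 12
Step 1: y^k = 0.0, reduced costs: (12.0, 15.0)
  x^k = (0.0, 0.0), subgradient = b - a^T x = 5.0
  y^{k+1} = 0.0 + 0.1*5.0 = 0.5
Step 2: y^k = 0.5, reduced costs: (9.5, 12.0)
  x^k = (0.0, 0.0), subgradient = b - a^T x = 5.0
  y^{k+1} = 0.5 + 0.1*5.0 = 1.0
Dual objective at y_2 = 1.0: reduced costs (7.0, 9.0), box minimizer x = (0.0, 0.0)
g(y_2) = b*y + (c1 - a1*y)*x1 + (c2 - a2*y)*x2 = 5*1.0 + 7.0*0.0 + 9.0*0.0 = 5.0 + 0.0 + 0.0 = 5.0


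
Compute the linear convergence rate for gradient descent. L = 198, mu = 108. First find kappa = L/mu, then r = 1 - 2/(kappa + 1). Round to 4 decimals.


Step 1: Compute the condition number.
kappa = L/mu = 198/108 = 1.8333
Step 2: Compute the convergence rate.
r = 1 - 2/(kappa + 1) = 1 - 2*mu/(L + mu) = (L - mu)/(L + mu) = 90/306 = 0.2941


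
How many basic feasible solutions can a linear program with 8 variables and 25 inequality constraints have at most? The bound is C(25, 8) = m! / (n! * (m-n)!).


Each vertex corresponds to some choice of n active constraints out of m, so the number of vertices is at most C(m, n) = m! / (n!(m-n)!).
m = 25, n = 8
Numerator: 25 * 24 * 23 * 22 * 21 * 20 * 19 * 18
Denominator: 8! = 40320
C(25, 8) = 1081575


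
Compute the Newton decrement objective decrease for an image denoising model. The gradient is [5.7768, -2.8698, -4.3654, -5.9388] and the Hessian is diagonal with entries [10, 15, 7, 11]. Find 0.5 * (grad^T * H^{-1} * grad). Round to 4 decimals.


Step 1: H is diagonal, so H^(-1) * g = [0.5777, -0.1913, -0.6236, -0.5399].
Step 2: g^T H^(-1) g = sum_i g_i^2 / H_ii
  = (5.7768)^2/10 + (-2.8698)^2/15 + (-4.3654)^2/7 + (-5.9388)^2/11
  = 3.3371 + 0.5491 + 2.7224 + 3.2063 = 9.8149
Step 3: Objective decrease = 0.5 * g^T H^(-1) g = 4.9074


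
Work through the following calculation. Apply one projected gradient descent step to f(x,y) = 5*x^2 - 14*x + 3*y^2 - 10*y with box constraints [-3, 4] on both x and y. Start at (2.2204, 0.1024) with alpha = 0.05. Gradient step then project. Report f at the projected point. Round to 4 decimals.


Step 1: Compute gradient at (2.2204, 0.1024).
grad_x = 2*5*2.2204 - 14 = 8.204
grad_y = 2*3*0.1024 - 10 = -9.3856
Step 2: Gradient step.
x_raw = 2.2204 - 0.05*8.204 = 1.8102
y_raw = 0.1024 - 0.05*-9.3856 = 0.5717
Step 3: Project onto [-3, 4].
x_proj = clip(1.8102) = 1.8102
y_proj = clip(0.5717) = 0.5717
Step 4: Evaluate f.
f(1.8102, 0.5717) = -13.695


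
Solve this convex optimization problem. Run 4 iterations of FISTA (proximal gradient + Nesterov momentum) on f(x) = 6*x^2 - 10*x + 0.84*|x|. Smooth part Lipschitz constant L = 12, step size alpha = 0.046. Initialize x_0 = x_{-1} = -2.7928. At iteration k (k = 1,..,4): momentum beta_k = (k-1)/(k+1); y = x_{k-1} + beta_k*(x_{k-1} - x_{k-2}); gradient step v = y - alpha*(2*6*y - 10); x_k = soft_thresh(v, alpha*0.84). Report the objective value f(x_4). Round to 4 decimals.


FISTA on f(x) = 6*x^2 - 10*x + 0.84*|x|
L = 12, alpha = 0.046
Iteration 1: beta = 0.0, y = -2.7928 + 0.0*(-2.7928 + 2.7928) = -2.7928
  grad(y) = -43.5136, v = y - alpha*grad = -0.7912
  prox(v) = soft_thresh(-0.7912, 0.0386) = -0.7525
Iteration 2: beta = 0.3333, y = -0.7525 + 0.3333*(-0.7525 + 2.7928) = -0.0724
  grad(y) = -10.8694, v = y - alpha*grad = 0.4275
  prox(v) = soft_thresh(0.4275, 0.0386) = 0.3889
Iteration 3: beta = 0.5, y = 0.3889 + 0.5*(0.3889 + 0.7525) = 0.9596
  grad(y) = 1.5155, v = y - alpha*grad = 0.8899
  prox(v) = soft_thresh(0.8899, 0.0386) = 0.8513
Iteration 4: beta = 0.6, y = 0.8513 + 0.6*(0.8513 - 0.3889) = 1.1287
  grad(y) = 3.5443, v = y - alpha*grad = 0.9657
  prox(v) = soft_thresh(0.9657, 0.0386) = 0.927
f(x_4) = 6*0.927^2 - 10*0.927 + 0.84*|0.927| = -3.3353


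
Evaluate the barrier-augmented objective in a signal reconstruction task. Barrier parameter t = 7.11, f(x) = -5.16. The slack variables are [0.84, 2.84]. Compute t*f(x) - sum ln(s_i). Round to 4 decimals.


Step 1: Compute log-barrier.
ln values: [-0.1744, 1.0438]
phi = -(-0.1744 + 1.0438) = -0.8695
Step 2: Compute augmented objective.
t*f(x) = 7.11*-5.16 = -36.6876
Total = -36.6876 - 0.8695 = -37.5571


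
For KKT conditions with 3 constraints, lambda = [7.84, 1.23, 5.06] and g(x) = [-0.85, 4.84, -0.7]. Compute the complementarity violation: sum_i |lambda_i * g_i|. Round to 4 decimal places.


KKT complementary slackness check:
lambda_1 * g_1 = 7.84 * -0.85 = -6.664
lambda_2 * g_2 = 1.23 * 4.84 = 5.9532
lambda_3 * g_3 = 5.06 * -0.7 = -3.542
Total violation = 6.664 + 5.9532 + 3.542 = 16.1592


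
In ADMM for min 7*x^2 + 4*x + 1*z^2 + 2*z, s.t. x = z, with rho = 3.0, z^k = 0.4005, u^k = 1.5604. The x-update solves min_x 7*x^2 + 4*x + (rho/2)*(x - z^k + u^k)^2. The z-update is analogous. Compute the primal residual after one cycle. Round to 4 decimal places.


ADMM iteration with rho = 3.0, z^k = 0.4005, u^k = 1.5604
Step 1: x-update.
Minimize 7*x^2 + 4*x + (3.0/2)*(x - 0.4005 + 1.5604)^2
FOC: (2*7 + 3.0)*x = -4 + 3.0*(0.4005 - 1.5604)
x^{k+1} = -0.44
Step 2: z-update.
Minimize 1*z^2 + 2*z + (3.0/2)*(-0.44 - z + 1.5604)^2
FOC: (2*1 + 3.0)*z = -2 + 3.0*(-0.44 + 1.5604)
z^{k+1} = 0.2723
Step 3: u-update.
u^{k+1} = 1.5604 - 0.44 - 0.2723 = 0.8482
Step 4: Primal residual = |-0.44 - 0.2723| = 0.7122


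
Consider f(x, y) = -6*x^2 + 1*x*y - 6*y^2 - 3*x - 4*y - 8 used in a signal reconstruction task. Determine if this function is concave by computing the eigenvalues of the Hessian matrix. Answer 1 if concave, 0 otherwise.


The Hessian of f(x,y) = -6*x^2 + 1*x*y - 6*y^2 - 3*x - 4*y - 8 is:
H = [[-12, 1], [1, -12]]
Trace = -12 - 12 = -24
Determinant = -12*-12 - (1)^2 = 143
Discriminant = (-24)^2 - 4*143 = 4.0
Eigenvalues: lambda_1 = -13.0, lambda_2 = -11.0
The function is concave.

1


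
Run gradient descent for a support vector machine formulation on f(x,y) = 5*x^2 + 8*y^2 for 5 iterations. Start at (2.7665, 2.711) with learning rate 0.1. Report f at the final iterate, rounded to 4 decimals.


Gradient descent on f(x,y) = 5*x^2 + 8*y^2.
Starting point: (2.7665, 2.711), alpha = 0.1
Step 1: grad_x = 2*5*2.7665 = 27.665, grad_y = 2*8*2.711 = 43.376
  x_1 = 2.7665 - 0.1*27.665 = -0.0
  y_1 = 2.711 - 0.1*43.376 = -1.6266
Step 2: grad_x = 2*5*-0.0 = -0.0, grad_y = 2*8*-1.6266 = -26.0256
  x_2 = -0.0 - 0.1*-0.0 = 0.0
  y_2 = -1.6266 - 0.1*-26.0256 = 0.976
Step 3: grad_x = 2*5*0.0 = 0.0, grad_y = 2*8*0.976 = 15.6154
  x_3 = 0.0 - 0.1*0.0 = 0.0
  y_3 = 0.976 - 0.1*15.6154 = -0.5856
Step 4: grad_x = 2*5*0.0 = 0.0, grad_y = 2*8*-0.5856 = -9.3692
  x_4 = 0.0 - 0.1*0.0 = 0.0
  y_4 = -0.5856 - 0.1*-9.3692 = 0.3513
Step 5: grad_x = 2*5*0.0 = 0.0, grad_y = 2*8*0.3513 = 5.6215
  x_5 = 0.0 - 0.1*0.0 = 0.0
  y_5 = 0.3513 - 0.1*5.6215 = -0.2108
f(0.0, -0.2108) = 5*0.0^2 + 8*(-0.2108)^2 = 0.3555


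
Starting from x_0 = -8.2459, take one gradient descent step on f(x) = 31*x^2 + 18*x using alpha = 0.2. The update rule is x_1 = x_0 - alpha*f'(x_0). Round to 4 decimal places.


We compute the gradient at x_0 and apply the update.
f'(x) = 62*x + 18
f'(-8.2459) = 62*-8.2459 + 18 = -493.2458
x_1 = -8.2459 - 0.2*-493.2458 = 90.4033


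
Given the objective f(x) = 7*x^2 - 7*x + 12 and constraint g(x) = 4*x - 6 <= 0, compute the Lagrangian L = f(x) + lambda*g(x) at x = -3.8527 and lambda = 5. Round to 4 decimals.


Step 1: Evaluate f(x).
f(-3.8527) = 7*(-3.8527)^2 - 7*(-3.8527) + 12 = 142.872
Step 2: Evaluate g(x).
g(-3.8527) = 4*-3.8527 - 6 = -21.4108
Step 3: Compute Lagrangian.
L = 142.872 + 5*-21.4108 = 35.818


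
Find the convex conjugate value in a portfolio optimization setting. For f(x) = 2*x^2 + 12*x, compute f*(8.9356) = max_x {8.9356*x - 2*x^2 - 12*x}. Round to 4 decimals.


f*(y) = sup_x {y*x - a*x^2 - b*x} = sup_x {(y-b)*x - a*x^2}
FOC: (y - b) - 2a*x = 0 => x* = (y - b)/(2a)
x* = (8.9356 - 12)/(2*2) = -0.7661
f*(8.9356) = (y-b)^2/(4a) = (8.9356 - 12)^2/(4*2)
= 9.3905/8 = 1.1738


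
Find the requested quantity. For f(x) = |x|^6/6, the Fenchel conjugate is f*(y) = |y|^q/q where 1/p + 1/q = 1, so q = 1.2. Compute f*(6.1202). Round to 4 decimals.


The conjugate exponent q satisfies 1/p + 1/q = 1.
p = 6, so q = 6/(6 - 1) = 1.2
|y|^q = 6.1202^1.2 = 8.7926
f*(6.1202) = 8.7926 / 1.2 = 7.3272


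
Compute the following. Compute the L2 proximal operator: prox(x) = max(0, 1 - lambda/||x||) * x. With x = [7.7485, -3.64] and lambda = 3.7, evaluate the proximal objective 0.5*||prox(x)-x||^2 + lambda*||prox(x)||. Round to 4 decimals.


Step 1: Compute ||x||.
||x|| = 8.5609
Step 2: Compute scaling factor.
scale = max(0, 1 - 3.7/8.5609) = 0.5678
Step 3: prox(x) = [4.3996, -2.0668]
||prox(x)|| = 4.8609
Step 4: Proximal objective.
0.5*||prox-x||^2 = 6.845
lambda*||prox|| = 17.9853
Total = 24.8303


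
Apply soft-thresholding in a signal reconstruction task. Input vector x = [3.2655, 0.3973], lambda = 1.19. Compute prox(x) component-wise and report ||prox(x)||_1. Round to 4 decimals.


Soft-thresholding with lambda = 1.19:
prox(3.2655) = sign(3.2655)*max(|3.2655| - 1.19, 0) = 2.0755
prox(0.3973) = sign(0.3973)*max(|0.3973| - 1.19, 0) = 0.0
prox(x) = [2.0755, 0.0]
||prox(x)||_1 = 2.0755 + 0.0 = 2.0755


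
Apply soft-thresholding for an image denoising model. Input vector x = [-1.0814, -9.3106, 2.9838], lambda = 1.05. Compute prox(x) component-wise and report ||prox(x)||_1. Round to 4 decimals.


Soft-thresholding with lambda = 1.05:
prox(-1.0814) = sign(-1.0814)*max(|-1.0814| - 1.05, 0) = -0.0314
prox(-9.3106) = sign(-9.3106)*max(|-9.3106| - 1.05, 0) = -8.2606
prox(2.9838) = sign(2.9838)*max(|2.9838| - 1.05, 0) = 1.9338
prox(x) = [-0.0314, -8.2606, 1.9338]
||prox(x)||_1 = 0.0314 + 8.2606 + 1.9338 = 10.2258


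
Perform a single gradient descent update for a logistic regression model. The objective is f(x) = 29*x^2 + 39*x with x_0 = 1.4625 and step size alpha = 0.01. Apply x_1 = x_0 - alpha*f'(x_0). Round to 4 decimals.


We compute the gradient at x_0 and apply the update.
f'(x) = 58*x + 39
f'(1.4625) = 58*1.4625 + 39 = 123.825
x_1 = 1.4625 - 0.01*123.825 = 0.2243


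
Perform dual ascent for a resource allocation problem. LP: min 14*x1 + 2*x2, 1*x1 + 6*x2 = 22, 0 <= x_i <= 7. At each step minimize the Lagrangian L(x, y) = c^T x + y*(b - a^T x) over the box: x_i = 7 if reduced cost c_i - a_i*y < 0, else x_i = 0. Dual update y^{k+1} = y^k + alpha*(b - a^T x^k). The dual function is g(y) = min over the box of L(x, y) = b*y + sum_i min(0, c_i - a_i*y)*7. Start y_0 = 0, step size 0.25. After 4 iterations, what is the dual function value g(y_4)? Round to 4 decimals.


Dual ascent for LP: min 14*x1 + 2*x2, 1*x1 + 6*x2 = 22, 0 <= x_i <= 7
Step 1: y^k = 0.0, reduced costs: (14.0, 2.0)
  x^k = (0.0, 0.0), subgradient = b - a^T x = 22.0
  y^{k+1} = 0.0 + 0.25*22.0 = 5.5
Step 2: y^k = 5.5, reduced costs: (8.5, -31.0)
  x^k = (0.0, 7.0), subgradient = b - a^T x = -20.0
  y^{k+1} = 5.5 + 0.25*-20.0 = 0.5
Step 3: y^k = 0.5, reduced costs: (13.5, -1.0)
  x^k = (0.0, 7.0), subgradient = b - a^T x = -20.0
  y^{k+1} = 0.5 + 0.25*-20.0 = -4.5
Step 4: y^k = -4.5, reduced costs: (18.5, 29.0)
  x^k = (0.0, 0.0), subgradient = b - a^T x = 22.0
  y^{k+1} = -4.5 + 0.25*22.0 = 1.0
Dual objective at y_4 = 1.0: reduced costs (13.0, -4.0), box minimizer x = (0.0, 7.0)
g(y_4) = b*y + (c1 - a1*y)*x1 + (c2 - a2*y)*x2 = 22*1.0 + 13.0*0.0 + (-4.0)*7.0 = 22.0 + 0.0 - 28.0 = -6.0


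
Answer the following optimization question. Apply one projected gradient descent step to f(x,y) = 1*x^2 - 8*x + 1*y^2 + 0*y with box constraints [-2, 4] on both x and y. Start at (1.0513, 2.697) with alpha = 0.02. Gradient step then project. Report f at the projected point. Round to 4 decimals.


Step 1: Compute gradient at (1.0513, 2.697).
grad_x = 2*1*1.0513 - 8 = -5.8974
grad_y = 2*1*2.697 + 0 = 5.394
Step 2: Gradient step.
x_raw = 1.0513 - 0.02*-5.8974 = 1.1692
y_raw = 2.697 - 0.02*5.394 = 2.5891
Step 3: Project onto [-2, 4].
x_proj = clip(1.1692) = 1.1692
y_proj = clip(2.5891) = 2.5891
Step 4: Evaluate f.
f(1.1692, 2.5891) = -1.2833


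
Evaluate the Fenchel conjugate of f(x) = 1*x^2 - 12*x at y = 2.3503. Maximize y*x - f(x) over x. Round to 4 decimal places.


f*(y) = sup_x {y*x - a*x^2 - b*x} = sup_x {(y-b)*x - a*x^2}
FOC: (y - b) - 2a*x = 0 => x* = (y - b)/(2a)
x* = (2.3503 + 12)/(2*1) = 7.1752
f*(2.3503) = (y-b)^2/(4a) = (2.3503 + 12)^2/(4*1)
= 205.9311/4 = 51.4828
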